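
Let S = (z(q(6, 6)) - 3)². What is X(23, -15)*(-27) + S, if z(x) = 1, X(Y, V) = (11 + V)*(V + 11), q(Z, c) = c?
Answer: -428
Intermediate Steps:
X(Y, V) = (11 + V)² (X(Y, V) = (11 + V)*(11 + V) = (11 + V)²)
S = 4 (S = (1 - 3)² = (-2)² = 4)
X(23, -15)*(-27) + S = (11 - 15)²*(-27) + 4 = (-4)²*(-27) + 4 = 16*(-27) + 4 = -432 + 4 = -428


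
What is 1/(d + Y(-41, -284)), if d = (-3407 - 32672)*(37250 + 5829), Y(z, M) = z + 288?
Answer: -1/1554246994 ≈ -6.4340e-10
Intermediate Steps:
Y(z, M) = 288 + z
d = -1554247241 (d = -36079*43079 = -1554247241)
1/(d + Y(-41, -284)) = 1/(-1554247241 + (288 - 41)) = 1/(-1554247241 + 247) = 1/(-1554246994) = -1/1554246994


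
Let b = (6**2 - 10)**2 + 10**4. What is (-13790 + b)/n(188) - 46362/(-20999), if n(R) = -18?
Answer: 3679189/20999 ≈ 175.21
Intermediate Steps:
b = 10676 (b = (36 - 10)**2 + 10000 = 26**2 + 10000 = 676 + 10000 = 10676)
(-13790 + b)/n(188) - 46362/(-20999) = (-13790 + 10676)/(-18) - 46362/(-20999) = -3114*(-1/18) - 46362*(-1/20999) = 173 + 46362/20999 = 3679189/20999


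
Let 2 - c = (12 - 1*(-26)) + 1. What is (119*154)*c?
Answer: -678062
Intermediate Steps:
c = -37 (c = 2 - ((12 - 1*(-26)) + 1) = 2 - ((12 + 26) + 1) = 2 - (38 + 1) = 2 - 1*39 = 2 - 39 = -37)
(119*154)*c = (119*154)*(-37) = 18326*(-37) = -678062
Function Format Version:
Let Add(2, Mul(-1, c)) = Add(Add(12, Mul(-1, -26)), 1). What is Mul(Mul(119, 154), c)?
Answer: -678062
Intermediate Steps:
c = -37 (c = Add(2, Mul(-1, Add(Add(12, Mul(-1, -26)), 1))) = Add(2, Mul(-1, Add(Add(12, 26), 1))) = Add(2, Mul(-1, Add(38, 1))) = Add(2, Mul(-1, 39)) = Add(2, -39) = -37)
Mul(Mul(119, 154), c) = Mul(Mul(119, 154), -37) = Mul(18326, -37) = -678062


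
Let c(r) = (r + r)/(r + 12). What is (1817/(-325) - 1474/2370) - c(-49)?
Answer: -25254208/2849925 ≈ -8.8614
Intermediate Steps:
c(r) = 2*r/(12 + r) (c(r) = (2*r)/(12 + r) = 2*r/(12 + r))
(1817/(-325) - 1474/2370) - c(-49) = (1817/(-325) - 1474/2370) - 2*(-49)/(12 - 49) = (1817*(-1/325) - 1474*1/2370) - 2*(-49)/(-37) = (-1817/325 - 737/1185) - 2*(-49)*(-1)/37 = -478534/77025 - 1*98/37 = -478534/77025 - 98/37 = -25254208/2849925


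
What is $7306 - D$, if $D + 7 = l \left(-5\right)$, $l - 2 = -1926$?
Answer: $-2307$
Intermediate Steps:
$l = -1924$ ($l = 2 - 1926 = -1924$)
$D = 9613$ ($D = -7 - -9620 = -7 + 9620 = 9613$)
$7306 - D = 7306 - 9613 = -2307$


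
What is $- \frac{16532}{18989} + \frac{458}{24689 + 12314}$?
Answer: $- \frac{603036634}{702649967} \approx -0.85823$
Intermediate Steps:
$- \frac{16532}{18989} + \frac{458}{24689 + 12314} = \left(-16532\right) \frac{1}{18989} + \frac{458}{37003} = - \frac{16532}{18989} + 458 \cdot \frac{1}{37003} = - \frac{16532}{18989} + \frac{458}{37003} = - \frac{603036634}{702649967}$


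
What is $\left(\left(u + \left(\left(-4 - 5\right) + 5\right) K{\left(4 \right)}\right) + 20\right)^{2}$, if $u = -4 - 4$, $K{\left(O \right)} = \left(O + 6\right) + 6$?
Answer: $2704$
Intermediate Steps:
$K{\left(O \right)} = 12 + O$ ($K{\left(O \right)} = \left(6 + O\right) + 6 = 12 + O$)
$u = -8$ ($u = -4 - 4 = -8$)
$\left(\left(u + \left(\left(-4 - 5\right) + 5\right) K{\left(4 \right)}\right) + 20\right)^{2} = \left(\left(-8 + \left(\left(-4 - 5\right) + 5\right) \left(12 + 4\right)\right) + 20\right)^{2} = \left(\left(-8 + \left(-9 + 5\right) 16\right) + 20\right)^{2} = \left(\left(-8 - 64\right) + 20\right)^{2} = \left(-72 + 20\right)^{2} = \left(-52\right)^{2} = 2704$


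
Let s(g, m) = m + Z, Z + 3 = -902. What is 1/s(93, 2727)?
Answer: 1/1822 ≈ 0.00054885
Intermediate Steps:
Z = -905 (Z = -3 - 902 = -905)
s(g, m) = -905 + m (s(g, m) = m - 905 = -905 + m)
1/s(93, 2727) = 1/(-905 + 2727) = 1/1822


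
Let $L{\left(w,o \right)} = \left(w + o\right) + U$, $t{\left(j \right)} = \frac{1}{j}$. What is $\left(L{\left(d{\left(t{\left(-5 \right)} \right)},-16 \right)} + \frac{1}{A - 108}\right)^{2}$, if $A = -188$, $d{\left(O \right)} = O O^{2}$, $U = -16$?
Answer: $\frac{1402853105241}{1369000000} \approx 1024.7$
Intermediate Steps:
$d{\left(O \right)} = O^{3}$
$L{\left(w,o \right)} = -16 + o + w$ ($L{\left(w,o \right)} = \left(w + o\right) - 16 = \left(o + w\right) - 16 = -16 + o + w$)
$\left(L{\left(d{\left(t{\left(-5 \right)} \right)},-16 \right)} + \frac{1}{A - 108}\right)^{2} = \left(\left(-16 - 16 + \left(\frac{1}{-5}\right)^{3}\right) + \frac{1}{-188 - 108}\right)^{2} = \left(\left(-16 - 16 + \left(- \frac{1}{5}\right)^{3}\right) + \frac{1}{-296}\right)^{2} = \left(\left(-16 - 16 - \frac{1}{125}\right) - \frac{1}{296}\right)^{2} = \left(- \frac{4001}{125} - \frac{1}{296}\right)^{2} = \left(- \frac{1184421}{37000}\right)^{2} = \frac{1402853105241}{1369000000}$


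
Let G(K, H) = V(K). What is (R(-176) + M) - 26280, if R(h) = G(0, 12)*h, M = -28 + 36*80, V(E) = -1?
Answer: -23252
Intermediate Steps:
M = 2852 (M = -28 + 2880 = 2852)
G(K, H) = -1
R(h) = -h
(R(-176) + M) - 26280 = (-1*(-176) + 2852) - 26280 = (176 + 2852) - 26280 = 3028 - 26280 = -23252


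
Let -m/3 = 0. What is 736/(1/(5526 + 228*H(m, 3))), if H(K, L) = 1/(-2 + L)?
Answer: 4234944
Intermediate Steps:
m = 0 (m = -3*0 = 0)
736/(1/(5526 + 228*H(m, 3))) = 736/(1/(5526 + 228/(-2 + 3))) = 736/(1/(5526 + 228/1)) = 736/(1/(5526 + 228*1)) = 736/(1/(5526 + 228)) = 736/(1/5754) = 736*5754 = 4234944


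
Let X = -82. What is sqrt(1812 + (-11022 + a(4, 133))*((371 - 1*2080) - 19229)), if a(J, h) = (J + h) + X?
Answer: sqrt(229628858) ≈ 15154.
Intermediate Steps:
a(J, h) = -82 + J + h (a(J, h) = (J + h) - 82 = -82 + J + h)
sqrt(1812 + (-11022 + a(4, 133))*((371 - 1*2080) - 19229)) = sqrt(1812 + (-11022 + (-82 + 4 + 133))*((371 - 1*2080) - 19229)) = sqrt(1812 + (-11022 + 55)*((371 - 2080) - 19229)) = sqrt(1812 - 10967*(-1709 - 19229)) = sqrt(1812 - 10967*(-20938)) = sqrt(1812 + 229627046) = sqrt(229628858)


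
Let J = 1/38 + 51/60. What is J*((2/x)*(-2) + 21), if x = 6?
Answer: 6771/380 ≈ 17.818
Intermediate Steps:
J = 333/380 (J = 1*(1/38) + 51*(1/60) = 1/38 + 17/20 = 333/380 ≈ 0.87632)
J*((2/x)*(-2) + 21) = 333*((2/6)*(-2) + 21)/380 = 333*((2*(1/6))*(-2) + 21)/380 = 333*((1/3)*(-2) + 21)/380 = 333*(-2/3 + 21)/380 = (333/380)*(61/3) = 6771/380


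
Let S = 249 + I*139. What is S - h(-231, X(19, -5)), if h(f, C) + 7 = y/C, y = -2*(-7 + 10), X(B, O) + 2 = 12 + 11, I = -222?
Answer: -214212/7 ≈ -30602.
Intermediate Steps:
X(B, O) = 21 (X(B, O) = -2 + (12 + 11) = -2 + 23 = 21)
y = -6 (y = -2*3 = -6)
S = -30609 (S = 249 - 222*139 = 249 - 30858 = -30609)
h(f, C) = -7 - 6/C
S - h(-231, X(19, -5)) = -30609 - (-7 - 6/21) = -30609 - (-7 - 6*1/21) = -30609 - (-7 - 2/7) = -30609 - 1*(-51/7) = -30609 + 51/7 = -214212/7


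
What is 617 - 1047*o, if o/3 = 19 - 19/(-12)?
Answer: -256141/4 ≈ -64035.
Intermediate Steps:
o = 247/4 (o = 3*(19 - 19/(-12)) = 3*(19 - 19*(-1/12)) = 3*(19 + 19/12) = 3*(247/12) = 247/4 ≈ 61.750)
617 - 1047*o = 617 - 1047*247/4 = 617 - 258609/4 = -256141/4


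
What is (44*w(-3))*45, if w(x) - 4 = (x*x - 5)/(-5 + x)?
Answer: 6930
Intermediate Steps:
w(x) = 4 + (-5 + x²)/(-5 + x) (w(x) = 4 + (x*x - 5)/(-5 + x) = 4 + (x² - 5)/(-5 + x) = 4 + (-5 + x²)/(-5 + x))
(44*w(-3))*45 = (44*((-25 + (-3)² + 4*(-3))/(-5 - 3)))*45 = (44*((-25 + 9 - 12)/(-8)))*45 = (44*(-⅛*(-28)))*45 = (44*(7/2))*45 = 154*45 = 6930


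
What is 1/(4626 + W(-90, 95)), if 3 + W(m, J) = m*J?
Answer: -1/3927 ≈ -0.00025465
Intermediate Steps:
W(m, J) = -3 + J*m (W(m, J) = -3 + m*J = -3 + J*m)
1/(4626 + W(-90, 95)) = 1/(4626 + (-3 + 95*(-90))) = 1/(4626 + (-3 - 8550)) = 1/(4626 - 8553) = 1/(-3927) = -1/3927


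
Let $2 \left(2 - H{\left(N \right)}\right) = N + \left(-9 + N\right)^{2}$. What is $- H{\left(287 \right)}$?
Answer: $\frac{77567}{2} \approx 38784.0$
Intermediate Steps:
$H{\left(N \right)} = 2 - \frac{N}{2} - \frac{\left(-9 + N\right)^{2}}{2}$ ($H{\left(N \right)} = 2 - \frac{N + \left(-9 + N\right)^{2}}{2} = 2 - \left(\frac{N}{2} + \frac{\left(-9 + N\right)^{2}}{2}\right) = 2 - \frac{N}{2} - \frac{\left(-9 + N\right)^{2}}{2}$)
$- H{\left(287 \right)} = - (2 - \frac{287}{2} - \frac{\left(-9 + 287\right)^{2}}{2}) = - (2 - \frac{287}{2} - \frac{278^{2}}{2}) = - (2 - \frac{287}{2} - 38642) = \left(-1\right) \left(- \frac{77567}{2}\right) = \frac{77567}{2}$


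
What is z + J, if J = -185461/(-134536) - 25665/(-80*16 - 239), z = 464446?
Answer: 94918004599763/204360184 ≈ 4.6446e+5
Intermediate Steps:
J = 3734581699/204360184 (J = -185461*(-1/134536) - 25665/(-1280 - 239) = 185461/134536 - 25665/(-1519) = 185461/134536 - 25665*(-1/1519) = 185461/134536 + 25665/1519 = 3734581699/204360184 ≈ 18.275)
z + J = 464446 + 3734581699/204360184 = 94918004599763/204360184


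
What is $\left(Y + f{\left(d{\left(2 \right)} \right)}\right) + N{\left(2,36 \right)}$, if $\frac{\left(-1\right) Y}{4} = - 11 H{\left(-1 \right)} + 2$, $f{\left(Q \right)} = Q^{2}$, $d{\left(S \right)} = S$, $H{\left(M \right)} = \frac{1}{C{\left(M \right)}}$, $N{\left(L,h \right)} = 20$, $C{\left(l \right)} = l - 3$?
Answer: $5$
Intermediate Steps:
$C{\left(l \right)} = -3 + l$
$H{\left(M \right)} = \frac{1}{-3 + M}$
$Y = -19$ ($Y = - 4 \left(- \frac{11}{-3 - 1} + 2\right) = - 4 \left(- \frac{11}{-4} + 2\right) = - 4 \left(\left(-11\right) \left(- \frac{1}{4}\right) + 2\right) = - 4 \left(\frac{11}{4} + 2\right) = \left(-4\right) \frac{19}{4} = -19$)
$\left(Y + f{\left(d{\left(2 \right)} \right)}\right) + N{\left(2,36 \right)} = \left(-19 + 2^{2}\right) + 20 = \left(-19 + 4\right) + 20 = -15 + 20 = 5$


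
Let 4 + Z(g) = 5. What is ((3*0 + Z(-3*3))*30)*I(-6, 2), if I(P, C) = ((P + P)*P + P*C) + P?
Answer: 1620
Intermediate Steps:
Z(g) = 1 (Z(g) = -4 + 5 = 1)
I(P, C) = P + 2*P² + C*P (I(P, C) = ((2*P)*P + C*P) + P = (2*P² + C*P) + P = P + 2*P² + C*P)
((3*0 + Z(-3*3))*30)*I(-6, 2) = ((3*0 + 1)*30)*(-6*(1 + 2 + 2*(-6))) = ((0 + 1)*30)*(-6*(1 + 2 - 12)) = (1*30)*(-6*(-9)) = 30*54 = 1620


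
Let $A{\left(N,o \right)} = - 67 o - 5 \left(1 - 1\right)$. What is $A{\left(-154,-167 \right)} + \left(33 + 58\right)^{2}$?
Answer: $19470$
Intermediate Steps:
$A{\left(N,o \right)} = - 67 o$ ($A{\left(N,o \right)} = - 67 o - 0 = - 67 o + 0 = - 67 o$)
$A{\left(-154,-167 \right)} + \left(33 + 58\right)^{2} = \left(-67\right) \left(-167\right) + \left(33 + 58\right)^{2} = 11189 + 91^{2} = 11189 + 8281 = 19470$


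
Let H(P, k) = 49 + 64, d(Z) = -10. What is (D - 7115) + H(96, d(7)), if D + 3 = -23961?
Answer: -30966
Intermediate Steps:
D = -23964 (D = -3 - 23961 = -23964)
H(P, k) = 113
(D - 7115) + H(96, d(7)) = (-23964 - 7115) + 113 = -31079 + 113 = -30966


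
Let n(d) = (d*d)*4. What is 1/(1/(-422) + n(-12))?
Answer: 422/243071 ≈ 0.0017361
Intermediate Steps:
n(d) = 4*d**2 (n(d) = d**2*4 = 4*d**2)
1/(1/(-422) + n(-12)) = 1/(1/(-422) + 4*(-12)**2) = 1/(-1/422 + 4*144) = 1/(-1/422 + 576) = 1/(243071/422) = 422/243071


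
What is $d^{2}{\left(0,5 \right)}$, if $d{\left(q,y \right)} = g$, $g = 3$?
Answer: $9$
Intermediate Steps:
$d{\left(q,y \right)} = 3$
$d^{2}{\left(0,5 \right)} = 3^{2} = 9$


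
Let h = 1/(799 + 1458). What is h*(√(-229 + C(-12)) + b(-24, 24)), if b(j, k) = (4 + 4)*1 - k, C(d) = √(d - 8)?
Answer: -16/2257 + √(-229 + 2*I*√5)/2257 ≈ -0.0070236 + 0.0067051*I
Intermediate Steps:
h = 1/2257 ≈ 0.00044307
C(d) = √(-8 + d)
b(j, k) = 8 - k (b(j, k) = 8*1 - k = 8 - k)
h*(√(-229 + C(-12)) + b(-24, 24)) = (√(-229 + √(-8 - 12)) + (8 - 1*24))/2257 = (√(-229 + √(-20)) + (8 - 24))/2257 = (√(-229 + 2*I*√5) - 16)/2257 = (-16 + √(-229 + 2*I*√5))/2257 = -16/2257 + √(-229 + 2*I*√5)/2257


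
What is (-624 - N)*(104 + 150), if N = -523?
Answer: -25654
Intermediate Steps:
(-624 - N)*(104 + 150) = (-624 - 1*(-523))*(104 + 150) = (-624 + 523)*254 = -101*254 = -25654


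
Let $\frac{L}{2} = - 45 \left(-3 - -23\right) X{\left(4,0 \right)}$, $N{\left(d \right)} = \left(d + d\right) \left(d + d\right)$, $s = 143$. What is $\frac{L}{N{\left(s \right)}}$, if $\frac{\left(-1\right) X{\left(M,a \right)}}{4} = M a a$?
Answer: $0$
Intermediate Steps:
$X{\left(M,a \right)} = - 4 M a^{2}$ ($X{\left(M,a \right)} = - 4 M a a = - 4 M a^{2}$)
$N{\left(d \right)} = 4 d^{2}$ ($N{\left(d \right)} = 2 d 2 d = 4 d^{2}$)
$L = 0$ ($L = 2 - 45 \left(-3 - -23\right) \left(\left(-4\right) 4 \cdot 0^{2}\right) = 2 - 45 \left(-3 + 23\right) \left(\left(-4\right) 4 \cdot 0\right) = 2 \left(-45\right) 20 \cdot 0 = 2 \left(\left(-900\right) 0\right) = 2 \cdot 0 = 0$)
$\frac{L}{N{\left(s \right)}} = \frac{0}{4 \cdot 143^{2}} = \frac{0}{4 \cdot 20449} = \frac{0}{81796} = 0 \cdot \frac{1}{81796} = 0$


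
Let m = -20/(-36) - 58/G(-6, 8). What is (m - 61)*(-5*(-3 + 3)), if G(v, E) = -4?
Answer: 0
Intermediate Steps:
m = 271/18 (m = -20/(-36) - 58/(-4) = -20*(-1/36) - 58*(-¼) = 5/9 + 29/2 = 271/18 ≈ 15.056)
(m - 61)*(-5*(-3 + 3)) = (271/18 - 61)*(-5*(-3 + 3)) = -(-4135)*0/18 = -827/18*0 = 0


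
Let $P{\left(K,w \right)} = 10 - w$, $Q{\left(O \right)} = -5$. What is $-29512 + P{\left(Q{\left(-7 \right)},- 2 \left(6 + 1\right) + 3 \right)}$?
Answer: $-29491$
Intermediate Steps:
$-29512 + P{\left(Q{\left(-7 \right)},- 2 \left(6 + 1\right) + 3 \right)} = -29512 - \left(-7 - 2 \left(6 + 1\right)\right) = -29512 + \left(10 - \left(\left(-2\right) 7 + 3\right)\right) = -29512 + \left(10 - \left(-14 + 3\right)\right) = -29512 + \left(10 - -11\right) = -29512 + \left(10 + 11\right) = -29512 + 21 = -29491$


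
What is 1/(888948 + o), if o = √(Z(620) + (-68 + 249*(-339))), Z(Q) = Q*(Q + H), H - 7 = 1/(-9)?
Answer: 8000532/7112054182607 - 3*√2737729/7112054182607 ≈ 1.1242e-6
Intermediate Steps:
H = 62/9 (H = 7 + 1/(-9) = 7 + 1*(-⅑) = 7 - ⅑ = 62/9 ≈ 6.8889)
Z(Q) = Q*(62/9 + Q) (Z(Q) = Q*(Q + 62/9) = Q*(62/9 + Q))
o = √2737729/3 (o = √((⅑)*620*(62 + 9*620) + (-68 + 249*(-339))) = √((⅑)*620*(62 + 5580) + (-68 - 84411)) = √((⅑)*620*5642 - 84479) = √(3498040/9 - 84479) = √(2737729/9) = √2737729/3 ≈ 551.54)
1/(888948 + o) = 1/(888948 + √2737729/3)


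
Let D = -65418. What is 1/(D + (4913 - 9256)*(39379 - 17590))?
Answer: -1/94695045 ≈ -1.0560e-8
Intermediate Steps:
1/(D + (4913 - 9256)*(39379 - 17590)) = 1/(-65418 + (4913 - 9256)*(39379 - 17590)) = 1/(-65418 - 4343*21789) = 1/(-65418 - 94629627) = 1/(-94695045) = -1/94695045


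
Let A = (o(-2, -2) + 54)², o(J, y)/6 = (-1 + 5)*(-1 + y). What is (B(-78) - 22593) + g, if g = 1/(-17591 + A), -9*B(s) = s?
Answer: -1169891054/51801 ≈ -22584.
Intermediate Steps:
o(J, y) = -24 + 24*y (o(J, y) = 6*((-1 + 5)*(-1 + y)) = 6*(4*(-1 + y)) = 6*(-4 + 4*y) = -24 + 24*y)
B(s) = -s/9
A = 324 (A = ((-24 + 24*(-2)) + 54)² = ((-24 - 48) + 54)² = (-72 + 54)² = (-18)² = 324)
g = -1/17267 (g = 1/(-17591 + 324) = 1/(-17267) = -1/17267 ≈ -5.7914e-5)
(B(-78) - 22593) + g = (-⅑*(-78) - 22593) - 1/17267 = (26/3 - 22593) - 1/17267 = -67753/3 - 1/17267 = -1169891054/51801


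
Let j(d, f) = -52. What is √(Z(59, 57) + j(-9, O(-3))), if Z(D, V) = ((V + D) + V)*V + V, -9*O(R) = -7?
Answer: √9866 ≈ 99.328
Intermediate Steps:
O(R) = 7/9 (O(R) = -⅑*(-7) = 7/9)
Z(D, V) = V + V*(D + 2*V) (Z(D, V) = ((D + V) + V)*V + V = (D + 2*V)*V + V = V*(D + 2*V) + V = V + V*(D + 2*V))
√(Z(59, 57) + j(-9, O(-3))) = √(57*(1 + 59 + 2*57) - 52) = √(57*(1 + 59 + 114) - 52) = √(57*174 - 52) = √(9918 - 52) = √9866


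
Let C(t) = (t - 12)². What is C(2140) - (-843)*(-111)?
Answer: 4434811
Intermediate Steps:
C(t) = (-12 + t)²
C(2140) - (-843)*(-111) = (-12 + 2140)² - (-843)*(-111) = 2128² - 1*93573 = 4528384 - 93573 = 4434811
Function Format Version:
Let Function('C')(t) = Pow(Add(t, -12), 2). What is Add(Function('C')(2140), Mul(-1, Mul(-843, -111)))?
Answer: 4434811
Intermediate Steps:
Function('C')(t) = Pow(Add(-12, t), 2)
Add(Function('C')(2140), Mul(-1, Mul(-843, -111))) = Add(Pow(Add(-12, 2140), 2), Mul(-1, Mul(-843, -111))) = Add(Pow(2128, 2), Mul(-1, 93573)) = Add(4528384, -93573) = 4434811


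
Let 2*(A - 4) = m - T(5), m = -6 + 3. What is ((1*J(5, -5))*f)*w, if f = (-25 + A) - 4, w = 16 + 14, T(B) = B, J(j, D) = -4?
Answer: 3480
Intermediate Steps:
m = -3
A = 0 (A = 4 + (-3 - 1*5)/2 = 4 + (-3 - 5)/2 = 4 + (½)*(-8) = 4 - 4 = 0)
w = 30
f = -29 (f = (-25 + 0) - 4 = -25 - 4 = -29)
((1*J(5, -5))*f)*w = ((1*(-4))*(-29))*30 = -4*(-29)*30 = 116*30 = 3480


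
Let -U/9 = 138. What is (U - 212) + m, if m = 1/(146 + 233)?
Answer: -551065/379 ≈ -1454.0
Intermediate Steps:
m = 1/379 ≈ 0.0026385
U = -1242 (U = -9*138 = -1242)
(U - 212) + m = (-1242 - 212) + 1/379 = -1454 + 1/379 = -551065/379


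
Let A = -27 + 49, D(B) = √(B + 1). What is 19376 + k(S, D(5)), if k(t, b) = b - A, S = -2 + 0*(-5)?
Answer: 19354 + √6 ≈ 19356.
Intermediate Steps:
D(B) = √(1 + B)
S = -2 (S = -2 + 0 = -2)
A = 22
k(t, b) = -22 + b (k(t, b) = b - 1*22 = b - 22 = -22 + b)
19376 + k(S, D(5)) = 19376 + (-22 + √(1 + 5)) = 19376 + (-22 + √6) = 19354 + √6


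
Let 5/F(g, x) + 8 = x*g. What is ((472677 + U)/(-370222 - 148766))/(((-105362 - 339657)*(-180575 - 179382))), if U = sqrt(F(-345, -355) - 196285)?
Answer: -157559/27711832072842268 - I*sqrt(2943915030167030)/10181354815394322105468 ≈ -5.6856e-12 - 5.3291e-15*I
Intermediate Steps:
F(g, x) = 5/(-8 + g*x) (F(g, x) = 5/(-8 + x*g) = 5/(-8 + g*x))
U = I*sqrt(2943915030167030)/122467 (U = sqrt(5/(-8 - 345*(-355)) - 196285) = sqrt(5/(-8 + 122475) - 196285) = sqrt(5/122467 - 196285) = sqrt(-24038435090/122467) = I*sqrt(2943915030167030)/122467 ≈ 443.04*I)
((472677 + U)/(-370222 - 148766))/(((-105362 - 339657)*(-180575 - 179382))) = ((472677 + I*sqrt(2943915030167030)/122467)/(-370222 - 148766))/(((-105362 - 339657)*(-180575 - 179382))) = ((472677 + I*sqrt(2943915030167030)/122467)/(-518988))/((-445019*(-359957))) = ((472677 + I*sqrt(2943915030167030)/122467)*(-1/518988))/160187704183 = (-157559/172996 - I*sqrt(2943915030167030)/63558903396)*(1/160187704183) = -157559/27711832072842268 - I*sqrt(2943915030167030)/10181354815394322105468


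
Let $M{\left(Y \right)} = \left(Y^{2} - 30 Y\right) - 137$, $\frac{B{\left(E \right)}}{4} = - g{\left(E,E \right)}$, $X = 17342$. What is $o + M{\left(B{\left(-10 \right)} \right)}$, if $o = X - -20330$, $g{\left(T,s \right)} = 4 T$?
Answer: $58335$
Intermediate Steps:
$B{\left(E \right)} = - 16 E$ ($B{\left(E \right)} = 4 \left(- 4 E\right) = - 16 E$)
$M{\left(Y \right)} = -137 + Y^{2} - 30 Y$
$o = 37672$ ($o = 17342 - -20330 = 17342 + 20330 = 37672$)
$o + M{\left(B{\left(-10 \right)} \right)} = 37672 - \left(137 - 25600 + 30 \left(-16\right) \left(-10\right)\right) = 37672 - \left(4937 - 25600\right) = 37672 - -20663 = 37672 + 20663 = 58335$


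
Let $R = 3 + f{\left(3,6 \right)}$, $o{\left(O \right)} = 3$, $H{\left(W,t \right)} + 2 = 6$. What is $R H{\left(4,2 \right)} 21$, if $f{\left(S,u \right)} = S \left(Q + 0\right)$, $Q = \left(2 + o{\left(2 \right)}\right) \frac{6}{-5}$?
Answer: $-1260$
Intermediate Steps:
$H{\left(W,t \right)} = 4$ ($H{\left(W,t \right)} = -2 + 6 = 4$)
$Q = -6$ ($Q = \left(2 + 3\right) \frac{6}{-5} = 5 \cdot 6 \left(- \frac{1}{5}\right) = 5 \left(- \frac{6}{5}\right) = -6$)
$f{\left(S,u \right)} = - 6 S$ ($f{\left(S,u \right)} = S \left(-6 + 0\right) = S \left(-6\right) = - 6 S$)
$R = -15$ ($R = 3 - 18 = -15$)
$R H{\left(4,2 \right)} 21 = \left(-15\right) 4 \cdot 21 = \left(-60\right) 21 = -1260$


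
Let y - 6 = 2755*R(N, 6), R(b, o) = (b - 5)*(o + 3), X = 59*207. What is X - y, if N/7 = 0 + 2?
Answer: -210948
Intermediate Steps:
X = 12213
N = 14 (N = 7*(0 + 2) = 7*2 = 14)
R(b, o) = (-5 + b)*(3 + o)
y = 223161 (y = 6 + 2755*(-15 - 5*6 + 3*14 + 14*6) = 6 + 2755*(-15 - 30 + 42 + 84) = 6 + 2755*81 = 6 + 223155 = 223161)
X - y = 12213 - 1*223161 = 12213 - 223161 = -210948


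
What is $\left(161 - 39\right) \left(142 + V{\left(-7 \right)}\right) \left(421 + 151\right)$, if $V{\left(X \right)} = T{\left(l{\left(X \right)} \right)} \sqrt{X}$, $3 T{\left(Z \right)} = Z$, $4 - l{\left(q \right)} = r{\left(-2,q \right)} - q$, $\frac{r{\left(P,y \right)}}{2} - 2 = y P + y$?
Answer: $9909328 - 488488 i \sqrt{7} \approx 9.9093 \cdot 10^{6} - 1.2924 \cdot 10^{6} i$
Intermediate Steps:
$r{\left(P,y \right)} = 4 + 2 y + 2 P y$ ($r{\left(P,y \right)} = 4 + 2 \left(y P + y\right) = 4 + 2 \left(P y + y\right) = 4 + 2 \left(y + P y\right) = 4 + \left(2 y + 2 P y\right) = 4 + 2 y + 2 P y$)
$l{\left(q \right)} = 3 q$ ($l{\left(q \right)} = 4 - \left(\left(4 + 2 q + 2 \left(-2\right) q\right) - q\right) = 4 - \left(\left(4 + 2 q - 4 q\right) - q\right) = 4 - \left(\left(4 - 2 q\right) - q\right) = 4 - \left(4 - 3 q\right) = 4 + \left(-4 + 3 q\right) = 3 q$)
$T{\left(Z \right)} = \frac{Z}{3}$
$V{\left(X \right)} = X^{\frac{3}{2}}$ ($V{\left(X \right)} = \frac{3 X}{3} \sqrt{X} = X \sqrt{X} = X^{\frac{3}{2}}$)
$\left(161 - 39\right) \left(142 + V{\left(-7 \right)}\right) \left(421 + 151\right) = \left(161 - 39\right) \left(142 + \left(-7\right)^{\frac{3}{2}}\right) \left(421 + 151\right) = 122 \left(142 - 7 i \sqrt{7}\right) 572 = \left(17324 - 854 i \sqrt{7}\right) 572 = 9909328 - 488488 i \sqrt{7}$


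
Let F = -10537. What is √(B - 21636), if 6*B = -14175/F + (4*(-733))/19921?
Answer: I*√34318768600722496670142/1259445462 ≈ 147.09*I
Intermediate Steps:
B = 251485691/1259445462 (B = (-14175/(-10537) + (4*(-733))/19921)/6 = (-14175*(-1/10537) - 2932*1/19921)/6 = (14175/10537 - 2932/19921)/6 = (⅙)*(251485691/209907577) = 251485691/1259445462 ≈ 0.19968)
√(B - 21636) = √(251485691/1259445462 - 21636) = √(-27249110530141/1259445462) = I*√34318768600722496670142/1259445462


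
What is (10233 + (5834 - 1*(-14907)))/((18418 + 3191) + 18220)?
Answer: 30974/39829 ≈ 0.77767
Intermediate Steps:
(10233 + (5834 - 1*(-14907)))/((18418 + 3191) + 18220) = (10233 + (5834 + 14907))/(21609 + 18220) = (10233 + 20741)/39829 = 30974*(1/39829) = 30974/39829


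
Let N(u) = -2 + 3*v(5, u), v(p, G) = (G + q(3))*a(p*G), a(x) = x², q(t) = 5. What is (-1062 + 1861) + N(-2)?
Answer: 1697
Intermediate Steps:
v(p, G) = G²*p²*(5 + G) (v(p, G) = (G + 5)*(p*G)² = (5 + G)*(G*p)² = (5 + G)*(G²*p²) = G²*p²*(5 + G))
N(u) = -2 + 75*u²*(5 + u) (N(u) = -2 + 3*(u²*5²*(5 + u)) = -2 + 3*(u²*25*(5 + u)) = -2 + 3*(25*u²*(5 + u)) = -2 + 75*u²*(5 + u))
(-1062 + 1861) + N(-2) = (-1062 + 1861) + (-2 + 75*(-2)²*(5 - 2)) = 799 + (-2 + 75*4*3) = 799 + (-2 + 900) = 799 + 898 = 1697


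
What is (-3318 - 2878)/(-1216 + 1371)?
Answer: -6196/155 ≈ -39.974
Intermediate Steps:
(-3318 - 2878)/(-1216 + 1371) = -6196/155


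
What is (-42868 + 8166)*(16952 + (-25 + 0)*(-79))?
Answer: -656804754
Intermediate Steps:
(-42868 + 8166)*(16952 + (-25 + 0)*(-79)) = -34702*(16952 - 25*(-79)) = -34702*(16952 + 1975) = -34702*18927 = -656804754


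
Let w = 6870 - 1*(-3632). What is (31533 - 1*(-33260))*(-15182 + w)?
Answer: -303231240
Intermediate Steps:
w = 10502 (w = 6870 + 3632 = 10502)
(31533 - 1*(-33260))*(-15182 + w) = (31533 - 1*(-33260))*(-15182 + 10502) = (31533 + 33260)*(-4680) = 64793*(-4680) = -303231240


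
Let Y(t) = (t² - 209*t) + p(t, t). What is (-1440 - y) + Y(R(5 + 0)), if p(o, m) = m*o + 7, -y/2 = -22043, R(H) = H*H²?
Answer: -40394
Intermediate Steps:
R(H) = H³
y = 44086 (y = -2*(-22043) = 44086)
p(o, m) = 7 + m*o
Y(t) = 7 - 209*t + 2*t² (Y(t) = (t² - 209*t) + (7 + t*t) = (t² - 209*t) + (7 + t²) = 7 - 209*t + 2*t²)
(-1440 - y) + Y(R(5 + 0)) = (-1440 - 1*44086) + (7 - 209*(5 + 0)³ + 2*((5 + 0)³)²) = (-1440 - 44086) + (7 - 209*5³ + 2*(5³)²) = -45526 + (7 - 209*125 + 2*125²) = -45526 + (7 - 26125 + 2*15625) = -45526 + (7 - 26125 + 31250) = -45526 + 5132 = -40394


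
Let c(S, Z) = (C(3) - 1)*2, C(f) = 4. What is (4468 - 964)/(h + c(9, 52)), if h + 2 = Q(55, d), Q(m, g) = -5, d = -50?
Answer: -3504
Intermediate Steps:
c(S, Z) = 6 (c(S, Z) = (4 - 1)*2 = 3*2 = 6)
h = -7 (h = -2 - 5 = -7)
(4468 - 964)/(h + c(9, 52)) = (4468 - 964)/(-7 + 6) = 3504/(-1) = 3504*(-1) = -3504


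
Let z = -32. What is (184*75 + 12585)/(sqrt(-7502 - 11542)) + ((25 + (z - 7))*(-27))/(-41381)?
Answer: -378/41381 - 8795*I/46 ≈ -0.0091346 - 191.2*I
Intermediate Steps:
(184*75 + 12585)/(sqrt(-7502 - 11542)) + ((25 + (z - 7))*(-27))/(-41381) = (184*75 + 12585)/(sqrt(-7502 - 11542)) + ((25 + (-32 - 7))*(-27))/(-41381) = (13800 + 12585)/(sqrt(-19044)) + ((25 - 39)*(-27))*(-1/41381) = 26385/((138*I)) - 14*(-27)*(-1/41381) = 26385*(-I/138) + 378*(-1/41381) = -8795*I/46 - 378/41381 = -378/41381 - 8795*I/46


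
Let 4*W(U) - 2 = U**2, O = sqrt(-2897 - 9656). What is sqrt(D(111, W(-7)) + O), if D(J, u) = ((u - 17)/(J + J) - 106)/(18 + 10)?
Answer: sqrt(-146301330 + 38638656*I*sqrt(12553))/6216 ≈ 7.3593 + 7.6122*I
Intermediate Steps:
O = I*sqrt(12553) (O = sqrt(-12553) = I*sqrt(12553) ≈ 112.04*I)
W(U) = 1/2 + U**2/4
D(J, u) = -53/14 + (-17 + u)/(56*J) (D(J, u) = ((-17 + u)/((2*J)) - 106)/28 = ((-17 + u)*(1/(2*J)) - 106)*(1/28) = ((-17 + u)/(2*J) - 106)*(1/28) = (-106 + (-17 + u)/(2*J))*(1/28) = -53/14 + (-17 + u)/(56*J))
sqrt(D(111, W(-7)) + O) = sqrt((1/56)*(-17 + (1/2 + (1/4)*(-7)**2) - 212*111)/111 + I*sqrt(12553)) = sqrt((1/56)*(1/111)*(-17 + (1/2 + (1/4)*49) - 23532) + I*sqrt(12553)) = sqrt((1/56)*(1/111)*(-17 + (1/2 + 49/4) - 23532) + I*sqrt(12553)) = sqrt((1/56)*(1/111)*(-17 + 51/4 - 23532) + I*sqrt(12553)) = sqrt((1/56)*(1/111)*(-94145/4) + I*sqrt(12553)) = sqrt(-94145/24864 + I*sqrt(12553))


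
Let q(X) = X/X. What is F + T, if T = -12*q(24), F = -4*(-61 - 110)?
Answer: 672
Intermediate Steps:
q(X) = 1
F = 684 (F = -4*(-171) = 684)
T = -12 (T = -12*1 = -12)
F + T = 684 - 12 = 672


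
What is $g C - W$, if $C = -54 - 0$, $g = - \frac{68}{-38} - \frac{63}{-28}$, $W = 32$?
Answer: $- \frac{9505}{38} \approx -250.13$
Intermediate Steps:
$g = \frac{307}{76}$ ($g = \left(-68\right) \left(- \frac{1}{38}\right) - - \frac{9}{4} = \frac{34}{19} + \frac{9}{4} = \frac{307}{76} \approx 4.0395$)
$C = -54$ ($C = -54 + 0 = -54$)
$g C - W = \frac{307}{76} \left(-54\right) - 32 = - \frac{8289}{38} - 32 = - \frac{9505}{38}$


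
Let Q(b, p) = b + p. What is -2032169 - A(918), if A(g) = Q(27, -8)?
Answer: -2032188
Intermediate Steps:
A(g) = 19 (A(g) = 27 - 8 = 19)
-2032169 - A(918) = -2032169 - 1*19 = -2032169 - 19 = -2032188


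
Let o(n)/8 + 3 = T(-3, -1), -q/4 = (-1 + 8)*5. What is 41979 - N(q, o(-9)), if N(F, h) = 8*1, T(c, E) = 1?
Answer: 41971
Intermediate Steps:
q = -140 (q = -4*(-1 + 8)*5 = -28*5 = -4*35 = -140)
o(n) = -16 (o(n) = -24 + 8*1 = -24 + 8 = -16)
N(F, h) = 8
41979 - N(q, o(-9)) = 41979 - 1*8 = 41979 - 8 = 41971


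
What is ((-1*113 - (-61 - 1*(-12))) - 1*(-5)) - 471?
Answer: -530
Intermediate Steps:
((-1*113 - (-61 - 1*(-12))) - 1*(-5)) - 471 = ((-113 - (-61 + 12)) + 5) - 471 = ((-113 - 1*(-49)) + 5) - 471 = ((-113 + 49) + 5) - 471 = (-64 + 5) - 471 = -59 - 471 = -530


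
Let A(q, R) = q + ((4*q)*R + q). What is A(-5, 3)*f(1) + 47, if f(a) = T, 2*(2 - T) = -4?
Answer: -233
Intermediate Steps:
T = 4 (T = 2 - ½*(-4) = 2 + 2 = 4)
f(a) = 4
A(q, R) = 2*q + 4*R*q (A(q, R) = q + (4*R*q + q) = q + (q + 4*R*q) = 2*q + 4*R*q)
A(-5, 3)*f(1) + 47 = (2*(-5)*(1 + 2*3))*4 + 47 = (2*(-5)*(1 + 6))*4 + 47 = (2*(-5)*7)*4 + 47 = -70*4 + 47 = -280 + 47 = -233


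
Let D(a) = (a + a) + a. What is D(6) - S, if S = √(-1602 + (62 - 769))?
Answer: 18 - I*√2309 ≈ 18.0 - 48.052*I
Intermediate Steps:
S = I*√2309 (S = √(-1602 - 707) = √(-2309) = I*√2309 ≈ 48.052*I)
D(a) = 3*a (D(a) = 2*a + a = 3*a)
D(6) - S = 3*6 - I*√2309 = 18 - I*√2309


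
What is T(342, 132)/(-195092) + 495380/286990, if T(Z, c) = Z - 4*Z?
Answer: 255102965/147340666 ≈ 1.7314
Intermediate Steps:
T(Z, c) = -3*Z
T(342, 132)/(-195092) + 495380/286990 = -3*342/(-195092) + 495380/286990 = -1026*(-1/195092) + 495380*(1/286990) = 27/5134 + 49538/28699 = 255102965/147340666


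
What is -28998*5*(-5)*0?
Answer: 0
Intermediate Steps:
-28998*5*(-5)*0 = -(-724950)*0 = -28998*0 = 0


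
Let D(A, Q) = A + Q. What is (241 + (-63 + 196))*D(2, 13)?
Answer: 5610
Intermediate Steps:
(241 + (-63 + 196))*D(2, 13) = (241 + (-63 + 196))*(2 + 13) = (241 + 133)*15 = 374*15 = 5610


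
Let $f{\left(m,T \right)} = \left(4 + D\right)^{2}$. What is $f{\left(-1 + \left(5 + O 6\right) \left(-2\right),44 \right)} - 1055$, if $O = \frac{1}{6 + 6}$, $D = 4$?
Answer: $-991$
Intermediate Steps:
$O = \frac{1}{12} \approx 0.083333$
$f{\left(m,T \right)} = 64$ ($f{\left(m,T \right)} = \left(4 + 4\right)^{2} = 8^{2} = 64$)
$f{\left(-1 + \left(5 + O 6\right) \left(-2\right),44 \right)} - 1055 = 64 - 1055 = -991$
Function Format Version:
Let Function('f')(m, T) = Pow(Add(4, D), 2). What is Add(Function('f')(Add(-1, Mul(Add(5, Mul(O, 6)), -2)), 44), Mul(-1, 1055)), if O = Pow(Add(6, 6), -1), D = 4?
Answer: -991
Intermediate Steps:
O = Rational(1, 12) (O = Pow(12, -1) = Rational(1, 12) ≈ 0.083333)
Function('f')(m, T) = 64 (Function('f')(m, T) = Pow(Add(4, 4), 2) = Pow(8, 2) = 64)
Add(Function('f')(Add(-1, Mul(Add(5, Mul(O, 6)), -2)), 44), Mul(-1, 1055)) = Add(64, Mul(-1, 1055)) = Add(64, -1055) = -991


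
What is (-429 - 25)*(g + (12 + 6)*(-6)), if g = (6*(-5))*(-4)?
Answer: -5448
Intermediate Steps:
g = 120 (g = -30*(-4) = 120)
(-429 - 25)*(g + (12 + 6)*(-6)) = (-429 - 25)*(120 + (12 + 6)*(-6)) = -454*(120 + 18*(-6)) = -454*(120 - 108) = -454*12 = -5448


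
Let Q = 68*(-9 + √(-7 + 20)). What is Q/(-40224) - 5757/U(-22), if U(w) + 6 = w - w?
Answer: 3216295/3352 - 17*√13/10056 ≈ 959.51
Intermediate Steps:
U(w) = -6 (U(w) = -6 + (w - w) = -6 + 0 = -6)
Q = -612 + 68*√13 (Q = 68*(-9 + √13) = -612 + 68*√13 ≈ -366.82)
Q/(-40224) - 5757/U(-22) = (-612 + 68*√13)/(-40224) - 5757/(-6) = (-612 + 68*√13)*(-1/40224) - 5757*(-⅙) = (51/3352 - 17*√13/10056) + 1919/2 = 3216295/3352 - 17*√13/10056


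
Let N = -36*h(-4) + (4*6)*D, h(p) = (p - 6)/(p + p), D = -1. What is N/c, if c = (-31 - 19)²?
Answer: -69/2500 ≈ -0.027600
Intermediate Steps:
h(p) = (-6 + p)/(2*p) (h(p) = (-6 + p)/((2*p)) = (-6 + p)*(1/(2*p)) = (-6 + p)/(2*p))
c = 2500 (c = (-50)² = 2500)
N = -69 (N = -18*(-6 - 4)/(-4) + (4*6)*(-1) = -18*(-1)*(-10)/4 + 24*(-1) = -36*5/4 - 24 = -45 - 24 = -69)
N/c = -69/2500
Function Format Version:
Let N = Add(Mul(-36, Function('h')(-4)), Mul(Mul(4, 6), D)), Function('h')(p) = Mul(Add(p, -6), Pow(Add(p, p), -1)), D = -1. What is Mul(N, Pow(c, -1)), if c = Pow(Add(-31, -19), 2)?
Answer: Rational(-69, 2500) ≈ -0.027600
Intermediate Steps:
Function('h')(p) = Mul(Rational(1, 2), Pow(p, -1), Add(-6, p)) (Function('h')(p) = Mul(Add(-6, p), Pow(Mul(2, p), -1)) = Mul(Add(-6, p), Mul(Rational(1, 2), Pow(p, -1))) = Mul(Rational(1, 2), Pow(p, -1), Add(-6, p)))
c = 2500 (c = Pow(-50, 2) = 2500)
N = -69 (N = Add(Mul(-36, Mul(Rational(1, 2), Pow(-4, -1), Add(-6, -4))), Mul(Mul(4, 6), -1)) = Add(Mul(-36, Mul(Rational(1, 2), Rational(-1, 4), -10)), Mul(24, -1)) = Add(Mul(-36, Rational(5, 4)), -24) = Add(-45, -24) = -69)
Mul(N, Pow(c, -1)) = Mul(-69, Pow(2500, -1)) = Mul(-69, Rational(1, 2500)) = Rational(-69, 2500)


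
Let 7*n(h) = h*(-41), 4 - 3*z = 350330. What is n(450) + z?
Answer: -2507632/21 ≈ -1.1941e+5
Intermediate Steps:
z = -350326/3 (z = 4/3 - 1/3*350330 = 4/3 - 350330/3 = -350326/3 ≈ -1.1678e+5)
n(h) = -41*h/7 (n(h) = (h*(-41))/7 = (-41*h)/7 = -41*h/7)
n(450) + z = -41/7*450 - 350326/3 = -18450/7 - 350326/3 = -2507632/21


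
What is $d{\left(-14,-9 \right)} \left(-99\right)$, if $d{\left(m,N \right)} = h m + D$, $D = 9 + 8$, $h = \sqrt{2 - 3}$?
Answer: $-1683 + 1386 i \approx -1683.0 + 1386.0 i$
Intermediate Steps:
$h = i$ ($h = \sqrt{-1} = i \approx 1.0 i$)
$D = 17$
$d{\left(m,N \right)} = 17 + i m$ ($d{\left(m,N \right)} = i m + 17 = 17 + i m$)
$d{\left(-14,-9 \right)} \left(-99\right) = \left(17 + i \left(-14\right)\right) \left(-99\right) = \left(17 - 14 i\right) \left(-99\right) = -1683 + 1386 i$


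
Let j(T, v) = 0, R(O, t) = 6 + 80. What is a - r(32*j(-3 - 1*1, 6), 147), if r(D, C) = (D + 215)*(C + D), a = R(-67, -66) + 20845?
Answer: -10674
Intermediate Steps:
R(O, t) = 86
a = 20931 (a = 86 + 20845 = 20931)
r(D, C) = (215 + D)*(C + D)
a - r(32*j(-3 - 1*1, 6), 147) = 20931 - ((32*0)² + 215*147 + 215*(32*0) + 147*(32*0)) = 20931 - (0² + 31605 + 215*0 + 147*0) = 20931 - (0 + 31605 + 0 + 0) = 20931 - 1*31605 = 20931 - 31605 = -10674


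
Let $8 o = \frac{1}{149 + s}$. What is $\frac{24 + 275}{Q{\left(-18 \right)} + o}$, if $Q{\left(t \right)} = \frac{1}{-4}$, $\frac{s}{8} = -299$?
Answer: $- \frac{5365256}{4487} \approx -1195.7$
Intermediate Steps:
$s = -2392$ ($s = 8 \left(-299\right) = -2392$)
$Q{\left(t \right)} = - \frac{1}{4}$
$o = - \frac{1}{17944}$ ($o = \frac{1}{8 \left(149 - 2392\right)} = \frac{1}{8 \left(-2243\right)} = \frac{1}{8} \left(- \frac{1}{2243}\right) = - \frac{1}{17944} \approx -5.5729 \cdot 10^{-5}$)
$\frac{24 + 275}{Q{\left(-18 \right)} + o} = \frac{24 + 275}{- \frac{1}{4} - \frac{1}{17944}} = \frac{299}{- \frac{4487}{17944}} = 299 \left(- \frac{17944}{4487}\right) = - \frac{5365256}{4487}$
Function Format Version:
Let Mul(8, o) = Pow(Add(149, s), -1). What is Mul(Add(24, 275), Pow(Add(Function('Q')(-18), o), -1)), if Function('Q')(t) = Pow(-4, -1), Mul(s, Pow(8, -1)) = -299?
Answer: Rational(-5365256, 4487) ≈ -1195.7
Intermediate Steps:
s = -2392 (s = Mul(8, -299) = -2392)
Function('Q')(t) = Rational(-1, 4)
o = Rational(-1, 17944) (o = Mul(Rational(1, 8), Pow(Add(149, -2392), -1)) = Mul(Rational(1, 8), Pow(-2243, -1)) = Mul(Rational(1, 8), Rational(-1, 2243)) = Rational(-1, 17944) ≈ -5.5729e-5)
Mul(Add(24, 275), Pow(Add(Function('Q')(-18), o), -1)) = Mul(Add(24, 275), Pow(Add(Rational(-1, 4), Rational(-1, 17944)), -1)) = Mul(299, Pow(Rational(-4487, 17944), -1)) = Mul(299, Rational(-17944, 4487)) = Rational(-5365256, 4487)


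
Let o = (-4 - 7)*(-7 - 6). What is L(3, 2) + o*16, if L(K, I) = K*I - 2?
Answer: 2292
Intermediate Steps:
L(K, I) = -2 + I*K (L(K, I) = I*K - 2 = -2 + I*K)
o = 143 (o = -11*(-13) = 143)
L(3, 2) + o*16 = (-2 + 2*3) + 143*16 = (-2 + 6) + 2288 = 4 + 2288 = 2292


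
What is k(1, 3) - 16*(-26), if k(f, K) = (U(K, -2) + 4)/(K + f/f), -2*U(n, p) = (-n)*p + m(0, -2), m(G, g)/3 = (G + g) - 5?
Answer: 3351/8 ≈ 418.88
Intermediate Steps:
m(G, g) = -15 + 3*G + 3*g (m(G, g) = 3*((G + g) - 5) = 3*(-5 + G + g) = -15 + 3*G + 3*g)
U(n, p) = 21/2 + n*p/2 (U(n, p) = -((-n)*p + (-15 + 3*0 + 3*(-2)))/2 = -(-n*p + (-15 + 0 - 6))/2 = -(-n*p - 21)/2 = -(-21 - n*p)/2 = 21/2 + n*p/2)
k(f, K) = (29/2 - K)/(1 + K) (k(f, K) = ((21/2 + (½)*K*(-2)) + 4)/(K + f/f) = ((21/2 - K) + 4)/(K + 1) = (29/2 - K)/(1 + K))
k(1, 3) - 16*(-26) = (29/2 - 1*3)/(1 + 3) - 16*(-26) = (29/2 - 3)/4 + 416 = (¼)*(23/2) + 416 = 23/8 + 416 = 3351/8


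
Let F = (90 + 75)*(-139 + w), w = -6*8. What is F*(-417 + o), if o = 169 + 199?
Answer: 1511895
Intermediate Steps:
w = -48
F = -30855 (F = (90 + 75)*(-139 - 48) = 165*(-187) = -30855)
o = 368
F*(-417 + o) = -30855*(-417 + 368) = -30855*(-49) = 1511895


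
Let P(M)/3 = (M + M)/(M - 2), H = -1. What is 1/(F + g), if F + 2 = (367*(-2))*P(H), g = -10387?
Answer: -1/11857 ≈ -8.4338e-5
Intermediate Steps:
P(M) = 6*M/(-2 + M) (P(M) = 3*((M + M)/(M - 2)) = 3*((2*M)/(-2 + M)) = 3*(2*M/(-2 + M)) = 6*M/(-2 + M))
F = -1470 (F = -2 + (367*(-2))*(6*(-1)/(-2 - 1)) = -2 - 4404*(-1)/(-3) = -2 - 4404*(-1)*(-1)/3 = -2 - 734*2 = -2 - 1468 = -1470)
1/(F + g) = 1/(-1470 - 10387) = 1/(-11857) = -1/11857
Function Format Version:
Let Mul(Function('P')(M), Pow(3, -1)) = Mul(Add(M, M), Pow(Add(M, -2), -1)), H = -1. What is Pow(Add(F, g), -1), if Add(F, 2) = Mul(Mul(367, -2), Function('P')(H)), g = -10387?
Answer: Rational(-1, 11857) ≈ -8.4338e-5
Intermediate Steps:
Function('P')(M) = Mul(6, M, Pow(Add(-2, M), -1)) (Function('P')(M) = Mul(3, Mul(Add(M, M), Pow(Add(M, -2), -1))) = Mul(3, Mul(Mul(2, M), Pow(Add(-2, M), -1))) = Mul(3, Mul(2, M, Pow(Add(-2, M), -1))) = Mul(6, M, Pow(Add(-2, M), -1)))
F = -1470 (F = Add(-2, Mul(Mul(367, -2), Mul(6, -1, Pow(Add(-2, -1), -1)))) = Add(-2, Mul(-734, Mul(6, -1, Pow(-3, -1)))) = Add(-2, Mul(-734, Mul(6, -1, Rational(-1, 3)))) = Add(-2, Mul(-734, 2)) = Add(-2, -1468) = -1470)
Pow(Add(F, g), -1) = Pow(Add(-1470, -10387), -1) = Pow(-11857, -1) = Rational(-1, 11857)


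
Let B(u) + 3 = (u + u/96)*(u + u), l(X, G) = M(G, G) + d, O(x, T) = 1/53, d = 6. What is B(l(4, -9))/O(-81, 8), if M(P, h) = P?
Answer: 12879/16 ≈ 804.94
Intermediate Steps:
O(x, T) = 1/53
l(X, G) = 6 + G (l(X, G) = G + 6 = 6 + G)
B(u) = -3 + 97*u²/48 (B(u) = -3 + (u + u/96)*(u + u) = -3 + (u + u*(1/96))*(2*u) = -3 + (u + u/96)*(2*u) = -3 + (97*u/96)*(2*u) = -3 + 97*u²/48)
B(l(4, -9))/O(-81, 8) = (-3 + 97*(6 - 9)²/48)/(1/53) = (-3 + (97/48)*(-3)²)*53 = (-3 + (97/48)*9)*53 = (-3 + 291/16)*53 = (243/16)*53 = 12879/16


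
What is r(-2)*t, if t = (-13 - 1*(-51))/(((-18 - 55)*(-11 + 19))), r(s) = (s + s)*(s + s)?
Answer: -76/73 ≈ -1.0411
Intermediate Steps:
r(s) = 4*s² (r(s) = (2*s)*(2*s) = 4*s²)
t = -19/292 (t = (-13 + 51)/((-73*8)) = 38/(-584) = 38*(-1/584) = -19/292 ≈ -0.065068)
r(-2)*t = (4*(-2)²)*(-19/292) = (4*4)*(-19/292) = 16*(-19/292) = -76/73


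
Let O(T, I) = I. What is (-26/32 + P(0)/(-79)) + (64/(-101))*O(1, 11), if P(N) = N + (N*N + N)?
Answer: -12577/1616 ≈ -7.7828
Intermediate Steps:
P(N) = N**2 + 2*N (P(N) = N + (N**2 + N) = N + (N + N**2) = N**2 + 2*N)
(-26/32 + P(0)/(-79)) + (64/(-101))*O(1, 11) = (-26/32 + (0*(2 + 0))/(-79)) + (64/(-101))*11 = (-26*1/32 + (0*2)*(-1/79)) + (64*(-1/101))*11 = (-13/16 + 0*(-1/79)) - 64/101*11 = (-13/16 + 0) - 704/101 = -13/16 - 704/101 = -12577/1616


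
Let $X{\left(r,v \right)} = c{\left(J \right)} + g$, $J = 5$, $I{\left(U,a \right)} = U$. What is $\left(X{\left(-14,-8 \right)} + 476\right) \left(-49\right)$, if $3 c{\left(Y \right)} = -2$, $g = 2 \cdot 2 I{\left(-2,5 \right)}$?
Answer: $- \frac{68698}{3} \approx -22899.0$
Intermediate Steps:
$g = -8$ ($g = 2 \cdot 2 \left(-2\right) = 4 \left(-2\right) = -8$)
$c{\left(Y \right)} = - \frac{2}{3}$ ($c{\left(Y \right)} = \frac{1}{3} \left(-2\right) = - \frac{2}{3}$)
$X{\left(r,v \right)} = - \frac{26}{3}$ ($X{\left(r,v \right)} = - \frac{2}{3} - 8 = - \frac{26}{3}$)
$\left(X{\left(-14,-8 \right)} + 476\right) \left(-49\right) = \left(- \frac{26}{3} + 476\right) \left(-49\right) = \frac{1402}{3} \left(-49\right) = - \frac{68698}{3}$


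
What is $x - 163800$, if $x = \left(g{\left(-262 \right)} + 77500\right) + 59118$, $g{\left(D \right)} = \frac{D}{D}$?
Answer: $-27181$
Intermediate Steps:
$g{\left(D \right)} = 1$
$x = 136619$ ($x = \left(1 + 77500\right) + 59118 = 77501 + 59118 = 136619$)
$x - 163800 = 136619 - 163800 = -27181$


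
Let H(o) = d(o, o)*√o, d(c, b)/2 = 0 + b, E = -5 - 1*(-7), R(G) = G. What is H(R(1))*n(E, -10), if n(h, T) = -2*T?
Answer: 40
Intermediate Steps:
E = 2 (E = -5 + 7 = 2)
d(c, b) = 2*b (d(c, b) = 2*(0 + b) = 2*b)
H(o) = 2*o^(3/2) (H(o) = (2*o)*√o = 2*o^(3/2))
H(R(1))*n(E, -10) = (2*1^(3/2))*(-2*(-10)) = (2*1)*20 = 2*20 = 40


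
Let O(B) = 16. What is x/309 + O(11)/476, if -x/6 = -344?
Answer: 82284/12257 ≈ 6.7132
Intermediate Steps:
x = 2064 (x = -6*(-344) = 2064)
x/309 + O(11)/476 = 2064/309 + 16/476 = 2064*(1/309) + 16*(1/476) = 688/103 + 4/119 = 82284/12257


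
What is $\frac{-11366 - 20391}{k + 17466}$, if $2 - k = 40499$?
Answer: $\frac{31757}{23031} \approx 1.3789$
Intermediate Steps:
$k = -40497$ ($k = 2 - 40499 = -40497$)
$\frac{-11366 - 20391}{k + 17466} = \frac{-11366 - 20391}{-40497 + 17466} = - \frac{31757}{-23031} = \left(-31757\right) \left(- \frac{1}{23031}\right) = \frac{31757}{23031}$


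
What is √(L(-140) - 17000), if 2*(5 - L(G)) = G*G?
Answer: I*√26795 ≈ 163.69*I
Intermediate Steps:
L(G) = 5 - G²/2 (L(G) = 5 - G*G/2 = 5 - G²/2)
√(L(-140) - 17000) = √((5 - ½*(-140)²) - 17000) = √((5 - ½*19600) - 17000) = √((5 - 9800) - 17000) = √(-9795 - 17000) = √(-26795) = I*√26795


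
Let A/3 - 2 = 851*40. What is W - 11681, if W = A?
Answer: 90445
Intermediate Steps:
A = 102126 (A = 6 + 3*(851*40) = 6 + 3*34040 = 6 + 102120 = 102126)
W = 102126
W - 11681 = 102126 - 11681 = 90445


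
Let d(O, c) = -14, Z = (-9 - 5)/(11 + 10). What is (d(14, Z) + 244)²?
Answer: 52900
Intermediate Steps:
Z = -⅔ (Z = -14/21 = -14*1/21 = -⅔ ≈ -0.66667)
(d(14, Z) + 244)² = (-14 + 244)² = 230² = 52900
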